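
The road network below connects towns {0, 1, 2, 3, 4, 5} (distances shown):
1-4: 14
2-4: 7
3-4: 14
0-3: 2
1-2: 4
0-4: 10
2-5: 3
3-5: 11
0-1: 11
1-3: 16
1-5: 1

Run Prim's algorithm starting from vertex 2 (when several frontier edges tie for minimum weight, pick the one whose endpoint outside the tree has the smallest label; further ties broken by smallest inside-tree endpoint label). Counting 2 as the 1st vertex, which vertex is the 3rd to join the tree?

Prim's algorithm from 2:
Step 1: frontier [2-5 3, 1-2 4, 2-4 7] → take 2-5 (3); add 5.
Step 2: frontier [1-2 4, 2-4 7, 1-5 1, 3-5 11] → take 1-5 (1); add 1.
Step 3: frontier [0-1 11, 1-4 14, 1-3 16, 2-4 7, 3-5 11] → take 2-4 (7); add 4.
Step 4: frontier [0-1 11, 1-3 16, 0-4 10, 3-4 14, 3-5 11] → take 0-4 (10); add 0.
Step 5: frontier [0-3 2, 1-3 16, 3-4 14, 3-5 11] → take 0-3 (2); add 3.
Vertex order: 2, 5, 1, 4, 0, 3. The 3rd vertex is 1.

1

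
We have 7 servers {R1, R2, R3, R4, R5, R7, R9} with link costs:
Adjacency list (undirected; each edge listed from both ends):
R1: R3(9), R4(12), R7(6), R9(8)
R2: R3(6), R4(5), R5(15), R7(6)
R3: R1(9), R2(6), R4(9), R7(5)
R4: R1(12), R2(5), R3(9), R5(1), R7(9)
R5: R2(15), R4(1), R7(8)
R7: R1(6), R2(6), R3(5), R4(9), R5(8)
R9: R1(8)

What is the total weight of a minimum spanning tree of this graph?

31

Sort edges by weight, then run Kruskal:
R4-R5 (1): add — endpoints in different components.
R2-R4 (5): add — endpoints in different components.
R3-R7 (5): add — endpoints in different components.
R1-R7 (6): add — endpoints in different components.
R2-R3 (6): add — endpoints in different components.
R2-R7 (6): skip — R7 and R2 already connected.
R1-R9 (8): add — endpoints in different components.
MST edges: R4-R5, R2-R4, R3-R7, R1-R7, R2-R3, R1-R9; total weight 1+5+5+6+6+8 = 31.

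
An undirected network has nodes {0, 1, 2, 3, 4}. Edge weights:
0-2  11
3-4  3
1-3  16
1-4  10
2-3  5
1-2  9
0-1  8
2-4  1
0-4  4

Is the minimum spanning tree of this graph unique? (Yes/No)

Kruskal: consider edges lightest-first.
2-4 (1): add. Components now {0} {1} {2,4} {3}
3-4 (3): add. Components now {0} {1} {2,3,4}
0-4 (4): add. Components now {0,2,3,4} {1}
2-3 (5): skip — 2 and 3 already connected.
0-1 (8): add. Components now {0,1,2,3,4}
Every non-tree edge has weight strictly greater than the heaviest edge on the tree path between its endpoints, so the MST is unique.

Yes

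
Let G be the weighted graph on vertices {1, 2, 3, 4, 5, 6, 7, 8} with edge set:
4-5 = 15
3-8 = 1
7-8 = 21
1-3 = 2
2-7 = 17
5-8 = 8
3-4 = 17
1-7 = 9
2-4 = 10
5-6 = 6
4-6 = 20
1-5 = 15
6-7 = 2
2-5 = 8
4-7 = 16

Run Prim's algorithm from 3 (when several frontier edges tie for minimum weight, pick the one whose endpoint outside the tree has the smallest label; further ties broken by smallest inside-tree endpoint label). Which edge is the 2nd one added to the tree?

Prim, starting at 3.
Step 1: cheapest edge leaving the tree is 3-8 (1); add 8.
Step 2: cheapest edge leaving the tree is 1-3 (2); add 1.
Step 3: cheapest edge leaving the tree is 5-8 (8); add 5.
Step 4: cheapest edge leaving the tree is 5-6 (6); add 6.
Step 5: cheapest edge leaving the tree is 6-7 (2); add 7.
Step 6: cheapest edge leaving the tree is 2-5 (8); add 2.
Step 7: cheapest edge leaving the tree is 2-4 (10); add 4.
The 2nd edge added is 1-3.

1-3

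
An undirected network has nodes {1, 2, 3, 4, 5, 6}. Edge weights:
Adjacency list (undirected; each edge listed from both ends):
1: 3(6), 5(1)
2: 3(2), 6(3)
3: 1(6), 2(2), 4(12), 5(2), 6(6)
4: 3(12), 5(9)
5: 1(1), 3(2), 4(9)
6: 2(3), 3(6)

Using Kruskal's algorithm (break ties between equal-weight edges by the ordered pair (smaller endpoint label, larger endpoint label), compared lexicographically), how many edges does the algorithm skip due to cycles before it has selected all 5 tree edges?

Kruskal's algorithm — process edges by increasing weight (ties by edge label):
1 5 (1): add. Components now {1,5} {2} {3} {4} {6}
2 3 (2): add. Components now {1,5} {2,3} {4} {6}
3 5 (2): add. Components now {1,2,3,5} {4} {6}
2 6 (3): add. Components now {1,2,3,5,6} {4}
1 3 (6): skip — 1 and 3 already connected.
3 6 (6): skip — 3 and 6 already connected.
4 5 (9): add. Components now {1,2,3,4,5,6}
Edges rejected before the tree was complete: 2.

2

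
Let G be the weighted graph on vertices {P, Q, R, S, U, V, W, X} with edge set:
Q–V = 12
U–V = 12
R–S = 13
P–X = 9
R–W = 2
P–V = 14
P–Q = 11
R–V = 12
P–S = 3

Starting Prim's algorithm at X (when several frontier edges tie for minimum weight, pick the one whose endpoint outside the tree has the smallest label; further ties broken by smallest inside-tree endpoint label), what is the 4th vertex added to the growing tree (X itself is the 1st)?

Prim, starting at X.
Step 1: cheapest edge leaving the tree is P–X (9); add P.
Step 2: cheapest edge leaving the tree is P–S (3); add S.
Step 3: cheapest edge leaving the tree is P–Q (11); add Q.
Step 4: cheapest edge leaving the tree is Q–V (12); add V.
Step 5: cheapest edge leaving the tree is R–V (12); add R.
Step 6: cheapest edge leaving the tree is R–W (2); add W.
Step 7: cheapest edge leaving the tree is U–V (12); add U.
Vertex order: X, P, S, Q, V, R, W, U. The 4th vertex is Q.

Q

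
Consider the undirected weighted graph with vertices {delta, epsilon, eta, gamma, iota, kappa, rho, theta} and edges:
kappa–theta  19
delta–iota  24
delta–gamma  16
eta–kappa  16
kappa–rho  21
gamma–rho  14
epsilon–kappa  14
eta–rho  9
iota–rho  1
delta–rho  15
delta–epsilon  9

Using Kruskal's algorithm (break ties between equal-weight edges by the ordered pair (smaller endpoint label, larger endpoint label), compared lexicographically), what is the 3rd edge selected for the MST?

Sort edges by weight, then run Kruskal:
iota–rho (1): add — endpoints in different components.
delta–epsilon (9): add — endpoints in different components.
eta–rho (9): add — endpoints in different components.
epsilon–kappa (14): add — endpoints in different components.
gamma–rho (14): add — endpoints in different components.
delta–rho (15): add — endpoints in different components.
delta–gamma (16): skip — delta and gamma already connected.
eta–kappa (16): skip — kappa and eta already connected.
kappa–theta (19): add — endpoints in different components.
The 3rd edge added is eta–rho.

eta-rho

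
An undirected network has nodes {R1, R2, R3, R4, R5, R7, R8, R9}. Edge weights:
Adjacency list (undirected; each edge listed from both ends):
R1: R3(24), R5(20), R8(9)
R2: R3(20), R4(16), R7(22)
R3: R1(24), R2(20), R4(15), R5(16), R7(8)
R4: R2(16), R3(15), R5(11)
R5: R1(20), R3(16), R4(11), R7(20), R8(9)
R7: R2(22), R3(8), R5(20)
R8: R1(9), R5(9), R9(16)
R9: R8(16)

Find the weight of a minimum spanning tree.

84

Prim, starting at R3.
Step 1: cheapest edge leaving the tree is R3–R7 (8); add R7.
Step 2: cheapest edge leaving the tree is R3–R4 (15); add R4.
Step 3: cheapest edge leaving the tree is R4–R5 (11); add R5.
Step 4: cheapest edge leaving the tree is R5–R8 (9); add R8.
Step 5: cheapest edge leaving the tree is R1–R8 (9); add R1.
Step 6: cheapest edge leaving the tree is R2–R4 (16); add R2.
Step 7: cheapest edge leaving the tree is R8–R9 (16); add R9.
MST edges: R3–R7, R3–R4, R4–R5, R5–R8, R1–R8, R2–R4, R8–R9; total weight 8+15+11+9+9+16+16 = 84.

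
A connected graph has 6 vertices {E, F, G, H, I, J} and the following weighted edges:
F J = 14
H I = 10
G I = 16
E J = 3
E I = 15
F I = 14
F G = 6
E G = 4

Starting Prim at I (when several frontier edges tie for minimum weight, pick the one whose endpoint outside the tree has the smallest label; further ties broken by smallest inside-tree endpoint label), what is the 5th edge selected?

Prim, starting at I.
Step 1: cheapest edge leaving the tree is H I (10); add H.
Step 2: cheapest edge leaving the tree is F I (14); add F.
Step 3: cheapest edge leaving the tree is F G (6); add G.
Step 4: cheapest edge leaving the tree is E G (4); add E.
Step 5: cheapest edge leaving the tree is E J (3); add J.
The 5th edge added is E J.

E-J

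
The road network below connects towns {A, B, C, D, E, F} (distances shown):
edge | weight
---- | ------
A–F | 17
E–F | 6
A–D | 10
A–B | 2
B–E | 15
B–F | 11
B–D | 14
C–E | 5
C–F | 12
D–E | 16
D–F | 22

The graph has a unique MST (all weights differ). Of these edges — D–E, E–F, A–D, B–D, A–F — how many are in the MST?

Kruskal's algorithm — process edges by increasing weight (ties by edge label):
A–B (2): add. Components now {A,B} {C} {D} {E} {F}
C–E (5): add. Components now {A,B} {C,E} {D} {F}
E–F (6): add. Components now {A,B} {C,E,F} {D}
A–D (10): add. Components now {A,B,D} {C,E,F}
B–F (11): add. Components now {A,B,C,D,E,F}
MST edge set: {A–B, C–E, E–F, A–D, B–F}.
Of the listed edges, {E–F, A–D} are in the MST → 2.

2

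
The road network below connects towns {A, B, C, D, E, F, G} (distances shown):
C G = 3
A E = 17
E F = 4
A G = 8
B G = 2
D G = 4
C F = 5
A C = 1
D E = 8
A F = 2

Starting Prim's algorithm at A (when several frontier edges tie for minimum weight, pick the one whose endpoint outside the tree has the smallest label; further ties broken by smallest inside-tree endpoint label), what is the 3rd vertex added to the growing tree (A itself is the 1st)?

Prim's algorithm from A:
Step 1: cheapest edge leaving the tree is A C (1); add C.
Step 2: cheapest edge leaving the tree is A F (2); add F.
Step 3: cheapest edge leaving the tree is C G (3); add G.
Step 4: cheapest edge leaving the tree is B G (2); add B.
Step 5: cheapest edge leaving the tree is D G (4); add D.
Step 6: cheapest edge leaving the tree is E F (4); add E.
Vertex order: A, C, F, G, B, D, E. The 3rd vertex is F.

F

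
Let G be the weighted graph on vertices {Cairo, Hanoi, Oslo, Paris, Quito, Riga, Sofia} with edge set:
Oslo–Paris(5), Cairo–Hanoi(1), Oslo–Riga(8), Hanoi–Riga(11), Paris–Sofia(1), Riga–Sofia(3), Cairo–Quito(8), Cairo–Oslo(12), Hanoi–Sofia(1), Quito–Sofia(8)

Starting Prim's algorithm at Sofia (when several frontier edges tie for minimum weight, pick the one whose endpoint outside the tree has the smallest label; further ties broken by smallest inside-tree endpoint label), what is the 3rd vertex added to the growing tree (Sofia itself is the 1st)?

Prim's algorithm from Sofia:
Step 1: frontier [Hanoi–Sofia 1, Paris–Sofia 1, Riga–Sofia 3, Quito–Sofia 8] → take Hanoi–Sofia (1); add Hanoi.
Step 2: frontier [Cairo–Hanoi 1, Hanoi–Riga 11, Paris–Sofia 1, Riga–Sofia 3, Quito–Sofia 8] → take Cairo–Hanoi (1); add Cairo.
Step 3: frontier [Cairo–Quito 8, Cairo–Oslo 12, Hanoi–Riga 11, Paris–Sofia 1, Riga–Sofia 3, Quito–Sofia 8] → take Paris–Sofia (1); add Paris.
Step 4: frontier [Cairo–Quito 8, Cairo–Oslo 12, Hanoi–Riga 11, Oslo–Paris 5, Riga–Sofia 3, Quito–Sofia 8] → take Riga–Sofia (3); add Riga.
Step 5: frontier [Cairo–Quito 8, Cairo–Oslo 12, Oslo–Paris 5, Oslo–Riga 8, Quito–Sofia 8] → take Oslo–Paris (5); add Oslo.
Step 6: frontier [Cairo–Quito 8, Quito–Sofia 8] → take Cairo–Quito (8); add Quito.
Vertex order: Sofia, Hanoi, Cairo, Paris, Riga, Oslo, Quito. The 3rd vertex is Cairo.

Cairo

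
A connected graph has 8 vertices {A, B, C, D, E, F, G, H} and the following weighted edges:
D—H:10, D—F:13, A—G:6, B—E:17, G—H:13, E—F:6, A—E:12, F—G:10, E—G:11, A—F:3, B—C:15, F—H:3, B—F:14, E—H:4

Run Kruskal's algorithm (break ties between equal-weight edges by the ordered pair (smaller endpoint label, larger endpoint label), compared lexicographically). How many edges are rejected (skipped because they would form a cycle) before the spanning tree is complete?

6

Kruskal: consider edges lightest-first.
A—F (3): add — endpoints in different components.
F—H (3): add — endpoints in different components.
E—H (4): add — endpoints in different components.
A—G (6): add — endpoints in different components.
E—F (6): skip — E and F already connected.
D—H (10): add — endpoints in different components.
F—G (10): skip — F and G already connected.
E—G (11): skip — E and G already connected.
A—E (12): skip — A and E already connected.
D—F (13): skip — D and F already connected.
G—H (13): skip — G and H already connected.
B—F (14): add — endpoints in different components.
B—C (15): add — endpoints in different components.
Edges rejected before the tree was complete: 6.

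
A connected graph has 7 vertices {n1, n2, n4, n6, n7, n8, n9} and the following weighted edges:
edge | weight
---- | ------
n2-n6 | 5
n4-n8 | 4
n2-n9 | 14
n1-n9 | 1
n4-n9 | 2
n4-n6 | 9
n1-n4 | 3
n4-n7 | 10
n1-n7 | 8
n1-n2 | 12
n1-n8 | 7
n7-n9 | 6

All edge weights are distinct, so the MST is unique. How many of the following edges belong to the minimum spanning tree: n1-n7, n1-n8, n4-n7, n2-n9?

0

Kruskal's algorithm — process edges by increasing weight (ties by edge label):
n1-n9 (1): add — endpoints in different components.
n4-n9 (2): add — endpoints in different components.
n1-n4 (3): skip — n1 and n4 already connected.
n4-n8 (4): add — endpoints in different components.
n2-n6 (5): add — endpoints in different components.
n7-n9 (6): add — endpoints in different components.
n1-n8 (7): skip — n8 and n1 already connected.
n1-n7 (8): skip — n1 and n7 already connected.
n4-n6 (9): add — endpoints in different components.
MST edge set: {n1-n9, n4-n9, n4-n8, n2-n6, n7-n9, n4-n6}.
Of the listed edges, {} are in the MST → 0.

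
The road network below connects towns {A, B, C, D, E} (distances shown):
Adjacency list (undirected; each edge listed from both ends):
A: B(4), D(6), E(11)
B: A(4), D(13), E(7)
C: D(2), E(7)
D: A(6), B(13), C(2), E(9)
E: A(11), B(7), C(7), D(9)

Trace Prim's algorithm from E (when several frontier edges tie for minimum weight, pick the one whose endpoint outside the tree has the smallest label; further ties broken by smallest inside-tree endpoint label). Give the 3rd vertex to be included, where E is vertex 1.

Prim's algorithm from E:
Step 1: cheapest edge leaving the tree is B-E (7); add B.
Step 2: cheapest edge leaving the tree is A-B (4); add A.
Step 3: cheapest edge leaving the tree is A-D (6); add D.
Step 4: cheapest edge leaving the tree is C-D (2); add C.
Vertex order: E, B, A, D, C. The 3rd vertex is A.

A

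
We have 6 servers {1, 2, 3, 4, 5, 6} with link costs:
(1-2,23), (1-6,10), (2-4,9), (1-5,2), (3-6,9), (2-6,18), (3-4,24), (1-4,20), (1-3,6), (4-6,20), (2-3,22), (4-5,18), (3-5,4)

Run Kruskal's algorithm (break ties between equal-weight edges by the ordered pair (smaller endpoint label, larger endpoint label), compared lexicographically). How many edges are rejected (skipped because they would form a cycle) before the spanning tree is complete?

Kruskal's algorithm — process edges by increasing weight (ties by edge label):
1-5 (2): add — endpoints in different components.
3-5 (4): add — endpoints in different components.
1-3 (6): skip — 1 and 3 already connected.
2-4 (9): add — endpoints in different components.
3-6 (9): add — endpoints in different components.
1-6 (10): skip — 1 and 6 already connected.
2-6 (18): add — endpoints in different components.
Edges rejected before the tree was complete: 2.

2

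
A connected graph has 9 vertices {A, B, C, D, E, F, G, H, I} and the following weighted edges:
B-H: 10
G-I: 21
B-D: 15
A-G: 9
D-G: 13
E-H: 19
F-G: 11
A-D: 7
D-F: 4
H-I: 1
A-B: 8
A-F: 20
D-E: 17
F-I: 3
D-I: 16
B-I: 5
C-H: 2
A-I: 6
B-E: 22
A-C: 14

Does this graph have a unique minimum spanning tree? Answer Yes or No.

Kruskal's algorithm — process edges by increasing weight (ties by edge label):
H-I (1): add — endpoints in different components.
C-H (2): add — endpoints in different components.
F-I (3): add — endpoints in different components.
D-F (4): add — endpoints in different components.
B-I (5): add — endpoints in different components.
A-I (6): add — endpoints in different components.
A-D (7): skip — A and D already connected.
A-B (8): skip — A and B already connected.
A-G (9): add — endpoints in different components.
B-H (10): skip — B and H already connected.
F-G (11): skip — F and G already connected.
D-G (13): skip — D and G already connected.
A-C (14): skip — A and C already connected.
B-D (15): skip — B and D already connected.
D-I (16): skip — D and I already connected.
D-E (17): add — endpoints in different components.
Every non-tree edge has weight strictly greater than the heaviest edge on the tree path between its endpoints, so the MST is unique.

Yes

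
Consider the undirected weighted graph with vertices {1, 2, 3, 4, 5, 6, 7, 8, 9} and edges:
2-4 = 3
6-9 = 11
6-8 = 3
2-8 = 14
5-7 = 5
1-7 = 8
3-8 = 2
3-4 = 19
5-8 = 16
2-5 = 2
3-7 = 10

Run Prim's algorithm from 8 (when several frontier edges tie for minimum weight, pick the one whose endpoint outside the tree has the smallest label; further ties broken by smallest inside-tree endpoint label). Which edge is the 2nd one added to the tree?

6-8

Prim's algorithm from 8:
Step 1: frontier [3-8 2, 6-8 3, 2-8 14, 5-8 16] → take 3-8 (2); add 3.
Step 2: frontier [3-7 10, 3-4 19, 6-8 3, 2-8 14, 5-8 16] → take 6-8 (3); add 6.
Step 3: frontier [3-7 10, 3-4 19, 6-9 11, 2-8 14, 5-8 16] → take 3-7 (10); add 7.
Step 4: frontier [3-4 19, 6-9 11, 5-7 5, 1-7 8, 2-8 14, 5-8 16] → take 5-7 (5); add 5.
Step 5: frontier [3-4 19, 2-5 2, 6-9 11, 1-7 8, 2-8 14] → take 2-5 (2); add 2.
Step 6: frontier [2-4 3, 3-4 19, 6-9 11, 1-7 8] → take 2-4 (3); add 4.
Step 7: frontier [6-9 11, 1-7 8] → take 1-7 (8); add 1.
Step 8: frontier [6-9 11] → take 6-9 (11); add 9.
The 2nd edge added is 6-8.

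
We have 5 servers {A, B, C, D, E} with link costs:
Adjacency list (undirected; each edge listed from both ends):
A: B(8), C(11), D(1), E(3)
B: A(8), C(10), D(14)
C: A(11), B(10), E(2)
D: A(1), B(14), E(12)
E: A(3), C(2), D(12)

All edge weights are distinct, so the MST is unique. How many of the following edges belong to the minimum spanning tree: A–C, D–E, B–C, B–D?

0

Kruskal's algorithm — process edges by increasing weight (ties by edge label):
A–D (1): add — endpoints in different components.
C–E (2): add — endpoints in different components.
A–E (3): add — endpoints in different components.
A–B (8): add — endpoints in different components.
MST edge set: {A–D, C–E, A–E, A–B}.
Of the listed edges, {} are in the MST → 0.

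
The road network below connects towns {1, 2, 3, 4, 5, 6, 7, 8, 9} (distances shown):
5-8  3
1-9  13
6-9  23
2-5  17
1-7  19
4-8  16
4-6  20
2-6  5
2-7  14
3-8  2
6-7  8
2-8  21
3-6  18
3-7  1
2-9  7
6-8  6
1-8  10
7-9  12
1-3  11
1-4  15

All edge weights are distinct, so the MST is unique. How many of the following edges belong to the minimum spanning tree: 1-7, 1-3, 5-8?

1

Kruskal: consider edges lightest-first.
3-7 (1): add — endpoints in different components.
3-8 (2): add — endpoints in different components.
5-8 (3): add — endpoints in different components.
2-6 (5): add — endpoints in different components.
6-8 (6): add — endpoints in different components.
2-9 (7): add — endpoints in different components.
6-7 (8): skip — 6 and 7 already connected.
1-8 (10): add — endpoints in different components.
1-3 (11): skip — 1 and 3 already connected.
7-9 (12): skip — 7 and 9 already connected.
1-9 (13): skip — 1 and 9 already connected.
2-7 (14): skip — 2 and 7 already connected.
1-4 (15): add — endpoints in different components.
MST edge set: {3-7, 3-8, 5-8, 2-6, 6-8, 2-9, 1-8, 1-4}.
Of the listed edges, {5-8} are in the MST → 1.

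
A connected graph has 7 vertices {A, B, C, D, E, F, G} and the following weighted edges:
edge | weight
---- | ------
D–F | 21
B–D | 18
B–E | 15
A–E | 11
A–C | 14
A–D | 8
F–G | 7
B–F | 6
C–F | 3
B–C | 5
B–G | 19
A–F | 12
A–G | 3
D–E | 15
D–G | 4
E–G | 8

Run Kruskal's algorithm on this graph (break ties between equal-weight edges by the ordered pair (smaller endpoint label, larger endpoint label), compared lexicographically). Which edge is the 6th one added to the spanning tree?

E-G

Kruskal: consider edges lightest-first.
A–G (3): add — endpoints in different components.
C–F (3): add — endpoints in different components.
D–G (4): add — endpoints in different components.
B–C (5): add — endpoints in different components.
B–F (6): skip — B and F already connected.
F–G (7): add — endpoints in different components.
A–D (8): skip — A and D already connected.
E–G (8): add — endpoints in different components.
The 6th edge added is E–G.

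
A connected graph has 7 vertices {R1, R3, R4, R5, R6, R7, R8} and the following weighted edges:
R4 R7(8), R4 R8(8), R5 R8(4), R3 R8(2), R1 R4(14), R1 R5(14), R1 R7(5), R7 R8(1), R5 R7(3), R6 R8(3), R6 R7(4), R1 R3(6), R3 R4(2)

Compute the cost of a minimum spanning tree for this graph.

Kruskal: consider edges lightest-first.
R7 R8 (1): add. Components now {R7,R8} {R3} {R5} {R4} {R6} {R1}
R3 R4 (2): add. Components now {R7,R8} {R3,R4} {R5} {R6} {R1}
R3 R8 (2): add. Components now {R3,R4,R7,R8} {R5} {R6} {R1}
R5 R7 (3): add. Components now {R3,R4,R5,R7,R8} {R6} {R1}
R6 R8 (3): add. Components now {R3,R4,R5,R6,R7,R8} {R1}
R5 R8 (4): skip — R8 and R5 already connected.
R6 R7 (4): skip — R6 and R7 already connected.
R1 R7 (5): add. Components now {R1,R3,R4,R5,R6,R7,R8}
MST edges: R7 R8, R3 R4, R3 R8, R5 R7, R6 R8, R1 R7; total weight 1+2+2+3+3+5 = 16.

16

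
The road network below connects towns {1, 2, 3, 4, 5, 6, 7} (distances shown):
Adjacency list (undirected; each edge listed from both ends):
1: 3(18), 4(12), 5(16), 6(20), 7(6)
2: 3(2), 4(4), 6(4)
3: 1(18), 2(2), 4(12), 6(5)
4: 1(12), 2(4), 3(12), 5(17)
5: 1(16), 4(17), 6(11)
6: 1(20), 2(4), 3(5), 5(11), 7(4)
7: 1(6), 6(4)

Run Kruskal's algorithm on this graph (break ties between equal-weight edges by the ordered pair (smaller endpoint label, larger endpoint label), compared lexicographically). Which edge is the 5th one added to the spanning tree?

Kruskal: consider edges lightest-first.
2 3 (2): add. Components now {1} {2,3} {4} {5} {6} {7}
2 4 (4): add. Components now {1} {2,3,4} {5} {6} {7}
2 6 (4): add. Components now {1} {2,3,4,6} {5} {7}
6 7 (4): add. Components now {1} {2,3,4,6,7} {5}
3 6 (5): skip — 3 and 6 already connected.
1 7 (6): add. Components now {1,2,3,4,6,7} {5}
5 6 (11): add. Components now {1,2,3,4,5,6,7}
The 5th edge added is 1 7.

1-7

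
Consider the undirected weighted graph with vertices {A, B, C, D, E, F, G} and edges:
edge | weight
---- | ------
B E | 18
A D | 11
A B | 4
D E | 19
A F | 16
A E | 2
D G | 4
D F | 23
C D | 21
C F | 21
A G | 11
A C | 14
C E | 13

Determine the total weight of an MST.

Sort edges by weight, then run Kruskal:
A E (2): add — endpoints in different components.
A B (4): add — endpoints in different components.
D G (4): add — endpoints in different components.
A D (11): add — endpoints in different components.
A G (11): skip — A and G already connected.
C E (13): add — endpoints in different components.
A C (14): skip — A and C already connected.
A F (16): add — endpoints in different components.
MST edges: A E, A B, D G, A D, C E, A F; total weight 2+4+4+11+13+16 = 50.

50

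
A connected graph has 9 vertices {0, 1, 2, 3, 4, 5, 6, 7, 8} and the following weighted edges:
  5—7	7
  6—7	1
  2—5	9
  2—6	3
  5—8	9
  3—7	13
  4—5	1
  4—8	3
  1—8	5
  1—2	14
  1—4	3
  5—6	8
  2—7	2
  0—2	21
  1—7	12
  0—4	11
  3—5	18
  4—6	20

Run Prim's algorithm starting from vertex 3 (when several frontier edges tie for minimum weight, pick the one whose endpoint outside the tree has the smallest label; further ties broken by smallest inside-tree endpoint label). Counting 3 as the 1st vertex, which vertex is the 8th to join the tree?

Prim, starting at 3.
Step 1: cheapest edge leaving the tree is 3—7 (13); add 7.
Step 2: cheapest edge leaving the tree is 6—7 (1); add 6.
Step 3: cheapest edge leaving the tree is 2—7 (2); add 2.
Step 4: cheapest edge leaving the tree is 5—7 (7); add 5.
Step 5: cheapest edge leaving the tree is 4—5 (1); add 4.
Step 6: cheapest edge leaving the tree is 1—4 (3); add 1.
Step 7: cheapest edge leaving the tree is 4—8 (3); add 8.
Step 8: cheapest edge leaving the tree is 0—4 (11); add 0.
Vertex order: 3, 7, 6, 2, 5, 4, 1, 8, 0. The 8th vertex is 8.

8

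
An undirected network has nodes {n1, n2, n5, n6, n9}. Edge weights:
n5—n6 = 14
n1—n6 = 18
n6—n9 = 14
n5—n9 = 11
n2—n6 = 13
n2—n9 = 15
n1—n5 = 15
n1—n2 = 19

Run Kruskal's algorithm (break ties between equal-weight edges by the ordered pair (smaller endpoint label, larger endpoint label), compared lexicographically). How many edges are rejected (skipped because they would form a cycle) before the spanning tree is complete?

1

Kruskal's algorithm — process edges by increasing weight (ties by edge label):
n5—n9 (11): add — endpoints in different components.
n2—n6 (13): add — endpoints in different components.
n5—n6 (14): add — endpoints in different components.
n6—n9 (14): skip — n6 and n9 already connected.
n1—n5 (15): add — endpoints in different components.
Edges rejected before the tree was complete: 1.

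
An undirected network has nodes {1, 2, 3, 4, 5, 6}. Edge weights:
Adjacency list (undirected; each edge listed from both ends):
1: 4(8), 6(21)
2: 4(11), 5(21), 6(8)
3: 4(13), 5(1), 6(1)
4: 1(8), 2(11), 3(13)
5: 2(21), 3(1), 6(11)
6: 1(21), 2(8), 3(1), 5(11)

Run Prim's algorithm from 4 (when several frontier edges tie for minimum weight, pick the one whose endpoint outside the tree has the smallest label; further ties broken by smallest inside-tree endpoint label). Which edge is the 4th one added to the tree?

Prim's algorithm from 4:
Step 1: cheapest edge leaving the tree is 1-4 (8); add 1.
Step 2: cheapest edge leaving the tree is 2-4 (11); add 2.
Step 3: cheapest edge leaving the tree is 2-6 (8); add 6.
Step 4: cheapest edge leaving the tree is 3-6 (1); add 3.
Step 5: cheapest edge leaving the tree is 3-5 (1); add 5.
The 4th edge added is 3-6.

3-6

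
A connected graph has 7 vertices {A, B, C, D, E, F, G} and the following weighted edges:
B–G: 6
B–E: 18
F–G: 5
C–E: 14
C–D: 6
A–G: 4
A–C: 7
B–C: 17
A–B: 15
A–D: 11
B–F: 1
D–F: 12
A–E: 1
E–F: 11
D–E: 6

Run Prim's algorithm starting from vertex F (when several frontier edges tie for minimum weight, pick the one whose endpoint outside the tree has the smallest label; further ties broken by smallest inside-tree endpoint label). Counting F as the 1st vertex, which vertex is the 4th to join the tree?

Grow the tree from F using Prim:
Step 1: cheapest edge leaving the tree is B–F (1); add B.
Step 2: cheapest edge leaving the tree is F–G (5); add G.
Step 3: cheapest edge leaving the tree is A–G (4); add A.
Step 4: cheapest edge leaving the tree is A–E (1); add E.
Step 5: cheapest edge leaving the tree is D–E (6); add D.
Step 6: cheapest edge leaving the tree is C–D (6); add C.
Vertex order: F, B, G, A, E, D, C. The 4th vertex is A.

A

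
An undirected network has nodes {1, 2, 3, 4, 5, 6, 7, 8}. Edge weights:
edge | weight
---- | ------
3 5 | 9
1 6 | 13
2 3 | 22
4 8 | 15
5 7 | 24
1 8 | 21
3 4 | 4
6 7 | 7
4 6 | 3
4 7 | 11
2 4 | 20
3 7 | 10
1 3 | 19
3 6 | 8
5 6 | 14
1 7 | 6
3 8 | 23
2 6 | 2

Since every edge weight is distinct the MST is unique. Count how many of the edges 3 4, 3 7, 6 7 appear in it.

Kruskal's algorithm — process edges by increasing weight (ties by edge label):
2 6 (2): add — endpoints in different components.
4 6 (3): add — endpoints in different components.
3 4 (4): add — endpoints in different components.
1 7 (6): add — endpoints in different components.
6 7 (7): add — endpoints in different components.
3 6 (8): skip — 3 and 6 already connected.
3 5 (9): add — endpoints in different components.
3 7 (10): skip — 3 and 7 already connected.
4 7 (11): skip — 4 and 7 already connected.
1 6 (13): skip — 1 and 6 already connected.
5 6 (14): skip — 5 and 6 already connected.
4 8 (15): add — endpoints in different components.
MST edge set: {2 6, 4 6, 3 4, 1 7, 6 7, 3 5, 4 8}.
Of the listed edges, {3 4, 6 7} are in the MST → 2.

2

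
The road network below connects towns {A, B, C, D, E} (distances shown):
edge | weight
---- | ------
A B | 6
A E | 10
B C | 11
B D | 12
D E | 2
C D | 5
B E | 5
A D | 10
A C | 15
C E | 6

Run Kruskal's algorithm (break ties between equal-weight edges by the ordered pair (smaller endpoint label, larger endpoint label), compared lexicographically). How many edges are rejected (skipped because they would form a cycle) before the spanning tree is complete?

Sort edges by weight, then run Kruskal:
D E (2): add — endpoints in different components.
B E (5): add — endpoints in different components.
C D (5): add — endpoints in different components.
A B (6): add — endpoints in different components.
Edges rejected before the tree was complete: 0.

0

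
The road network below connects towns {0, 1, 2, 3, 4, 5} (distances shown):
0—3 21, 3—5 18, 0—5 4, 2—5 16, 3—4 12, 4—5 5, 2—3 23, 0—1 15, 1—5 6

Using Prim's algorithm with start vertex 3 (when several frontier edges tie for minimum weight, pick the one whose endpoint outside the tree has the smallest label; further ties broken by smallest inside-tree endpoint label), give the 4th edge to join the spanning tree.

Prim's algorithm from 3:
Step 1: cheapest edge leaving the tree is 3—4 (12); add 4.
Step 2: cheapest edge leaving the tree is 4—5 (5); add 5.
Step 3: cheapest edge leaving the tree is 0—5 (4); add 0.
Step 4: cheapest edge leaving the tree is 1—5 (6); add 1.
Step 5: cheapest edge leaving the tree is 2—5 (16); add 2.
The 4th edge added is 1—5.

1-5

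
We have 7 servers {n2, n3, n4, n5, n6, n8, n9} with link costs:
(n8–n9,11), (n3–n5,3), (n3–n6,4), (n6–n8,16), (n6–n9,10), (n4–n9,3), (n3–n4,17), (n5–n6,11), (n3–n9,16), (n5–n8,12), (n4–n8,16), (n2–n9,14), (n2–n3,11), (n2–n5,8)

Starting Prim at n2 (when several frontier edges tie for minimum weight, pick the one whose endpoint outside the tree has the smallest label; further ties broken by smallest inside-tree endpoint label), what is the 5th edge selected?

n4-n9

Prim, starting at n2.
Step 1: cheapest edge leaving the tree is n2–n5 (8); add n5.
Step 2: cheapest edge leaving the tree is n3–n5 (3); add n3.
Step 3: cheapest edge leaving the tree is n3–n6 (4); add n6.
Step 4: cheapest edge leaving the tree is n6–n9 (10); add n9.
Step 5: cheapest edge leaving the tree is n4–n9 (3); add n4.
Step 6: cheapest edge leaving the tree is n8–n9 (11); add n8.
The 5th edge added is n4–n9.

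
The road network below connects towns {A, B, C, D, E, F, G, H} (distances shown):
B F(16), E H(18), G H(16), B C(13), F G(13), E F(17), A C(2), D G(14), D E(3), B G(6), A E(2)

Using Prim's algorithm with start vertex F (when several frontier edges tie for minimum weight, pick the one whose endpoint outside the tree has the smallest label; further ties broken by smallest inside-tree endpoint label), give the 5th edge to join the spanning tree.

A-E

Grow the tree from F using Prim:
Step 1: frontier [F G 13, B F 16, E F 17] → take F G (13); add G.
Step 2: frontier [B F 16, E F 17, B G 6, D G 14, G H 16] → take B G (6); add B.
Step 3: frontier [B C 13, E F 17, D G 14, G H 16] → take B C (13); add C.
Step 4: frontier [A C 2, E F 17, D G 14, G H 16] → take A C (2); add A.
Step 5: frontier [A E 2, E F 17, D G 14, G H 16] → take A E (2); add E.
Step 6: frontier [D E 3, E H 18, D G 14, G H 16] → take D E (3); add D.
Step 7: frontier [E H 18, G H 16] → take G H (16); add H.
The 5th edge added is A E.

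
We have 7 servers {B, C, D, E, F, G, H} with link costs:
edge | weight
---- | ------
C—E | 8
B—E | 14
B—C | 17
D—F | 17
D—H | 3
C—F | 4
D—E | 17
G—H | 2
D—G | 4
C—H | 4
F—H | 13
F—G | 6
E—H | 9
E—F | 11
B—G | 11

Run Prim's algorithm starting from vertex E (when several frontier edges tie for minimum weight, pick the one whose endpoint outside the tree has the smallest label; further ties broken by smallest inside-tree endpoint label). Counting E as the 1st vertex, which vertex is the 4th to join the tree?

Prim, starting at E.
Step 1: cheapest edge leaving the tree is C—E (8); add C.
Step 2: cheapest edge leaving the tree is C—F (4); add F.
Step 3: cheapest edge leaving the tree is C—H (4); add H.
Step 4: cheapest edge leaving the tree is G—H (2); add G.
Step 5: cheapest edge leaving the tree is D—H (3); add D.
Step 6: cheapest edge leaving the tree is B—G (11); add B.
Vertex order: E, C, F, H, G, D, B. The 4th vertex is H.

H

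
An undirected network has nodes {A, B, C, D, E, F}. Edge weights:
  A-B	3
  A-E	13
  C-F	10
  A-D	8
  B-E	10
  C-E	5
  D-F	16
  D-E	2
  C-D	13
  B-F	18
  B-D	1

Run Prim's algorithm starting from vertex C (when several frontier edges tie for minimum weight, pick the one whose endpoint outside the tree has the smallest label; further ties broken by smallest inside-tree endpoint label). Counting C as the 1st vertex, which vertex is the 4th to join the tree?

Grow the tree from C using Prim:
Step 1: cheapest edge leaving the tree is C-E (5); add E.
Step 2: cheapest edge leaving the tree is D-E (2); add D.
Step 3: cheapest edge leaving the tree is B-D (1); add B.
Step 4: cheapest edge leaving the tree is A-B (3); add A.
Step 5: cheapest edge leaving the tree is C-F (10); add F.
Vertex order: C, E, D, B, A, F. The 4th vertex is B.

B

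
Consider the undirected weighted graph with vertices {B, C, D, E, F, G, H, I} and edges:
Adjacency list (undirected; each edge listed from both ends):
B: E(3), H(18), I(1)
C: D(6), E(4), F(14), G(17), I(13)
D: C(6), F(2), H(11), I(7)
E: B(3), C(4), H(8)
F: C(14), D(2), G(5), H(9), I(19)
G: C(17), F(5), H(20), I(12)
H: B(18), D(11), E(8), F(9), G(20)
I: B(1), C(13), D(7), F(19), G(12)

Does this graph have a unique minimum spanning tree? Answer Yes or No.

Kruskal's algorithm — process edges by increasing weight (ties by edge label):
B–I (1): add — endpoints in different components.
D–F (2): add — endpoints in different components.
B–E (3): add — endpoints in different components.
C–E (4): add — endpoints in different components.
F–G (5): add — endpoints in different components.
C–D (6): add — endpoints in different components.
D–I (7): skip — D and I already connected.
E–H (8): add — endpoints in different components.
Every non-tree edge has weight strictly greater than the heaviest edge on the tree path between its endpoints, so the MST is unique.

Yes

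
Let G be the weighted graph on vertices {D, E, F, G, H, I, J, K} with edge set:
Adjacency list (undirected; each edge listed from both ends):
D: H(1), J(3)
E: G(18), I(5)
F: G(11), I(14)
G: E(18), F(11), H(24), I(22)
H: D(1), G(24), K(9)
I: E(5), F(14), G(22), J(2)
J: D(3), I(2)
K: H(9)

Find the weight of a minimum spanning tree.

Grow the tree from J using Prim:
Step 1: cheapest edge leaving the tree is I-J (2); add I.
Step 2: cheapest edge leaving the tree is D-J (3); add D.
Step 3: cheapest edge leaving the tree is D-H (1); add H.
Step 4: cheapest edge leaving the tree is E-I (5); add E.
Step 5: cheapest edge leaving the tree is H-K (9); add K.
Step 6: cheapest edge leaving the tree is F-I (14); add F.
Step 7: cheapest edge leaving the tree is F-G (11); add G.
MST edges: I-J, D-J, D-H, E-I, H-K, F-I, F-G; total weight 2+3+1+5+9+14+11 = 45.

45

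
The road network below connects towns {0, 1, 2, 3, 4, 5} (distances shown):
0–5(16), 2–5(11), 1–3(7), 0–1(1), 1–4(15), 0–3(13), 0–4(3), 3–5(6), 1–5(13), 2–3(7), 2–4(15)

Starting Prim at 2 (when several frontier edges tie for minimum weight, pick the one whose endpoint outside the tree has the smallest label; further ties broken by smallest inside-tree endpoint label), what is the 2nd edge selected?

Prim's algorithm from 2:
Step 1: frontier [2–3 7, 2–5 11, 2–4 15] → take 2–3 (7); add 3.
Step 2: frontier [2–5 11, 2–4 15, 3–5 6, 1–3 7, 0–3 13] → take 3–5 (6); add 5.
Step 3: frontier [2–4 15, 1–3 7, 0–3 13, 1–5 13, 0–5 16] → take 1–3 (7); add 1.
Step 4: frontier [0–1 1, 1–4 15, 2–4 15, 0–3 13, 0–5 16] → take 0–1 (1); add 0.
Step 5: frontier [0–4 3, 1–4 15, 2–4 15] → take 0–4 (3); add 4.
The 2nd edge added is 3–5.

3-5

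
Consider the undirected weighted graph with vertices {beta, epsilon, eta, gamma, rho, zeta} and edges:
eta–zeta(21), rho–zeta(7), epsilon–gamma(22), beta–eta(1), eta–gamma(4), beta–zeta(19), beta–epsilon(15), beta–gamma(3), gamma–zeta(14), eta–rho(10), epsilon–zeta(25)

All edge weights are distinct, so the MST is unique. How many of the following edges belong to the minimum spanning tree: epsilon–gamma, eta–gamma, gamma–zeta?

0

Sort edges by weight, then run Kruskal:
beta–eta (1): add — endpoints in different components.
beta–gamma (3): add — endpoints in different components.
eta–gamma (4): skip — eta and gamma already connected.
rho–zeta (7): add — endpoints in different components.
eta–rho (10): add — endpoints in different components.
gamma–zeta (14): skip — gamma and zeta already connected.
beta–epsilon (15): add — endpoints in different components.
MST edge set: {beta–eta, beta–gamma, rho–zeta, eta–rho, beta–epsilon}.
Of the listed edges, {} are in the MST → 0.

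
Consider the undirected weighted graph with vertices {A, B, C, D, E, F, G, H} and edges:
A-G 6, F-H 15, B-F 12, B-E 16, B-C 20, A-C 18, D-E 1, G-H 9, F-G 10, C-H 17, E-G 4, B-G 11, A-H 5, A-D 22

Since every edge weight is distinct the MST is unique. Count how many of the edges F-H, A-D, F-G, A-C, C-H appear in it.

2

Sort edges by weight, then run Kruskal:
D-E (1): add — endpoints in different components.
E-G (4): add — endpoints in different components.
A-H (5): add — endpoints in different components.
A-G (6): add — endpoints in different components.
G-H (9): skip — G and H already connected.
F-G (10): add — endpoints in different components.
B-G (11): add — endpoints in different components.
B-F (12): skip — B and F already connected.
F-H (15): skip — F and H already connected.
B-E (16): skip — B and E already connected.
C-H (17): add — endpoints in different components.
MST edge set: {D-E, E-G, A-H, A-G, F-G, B-G, C-H}.
Of the listed edges, {F-G, C-H} are in the MST → 2.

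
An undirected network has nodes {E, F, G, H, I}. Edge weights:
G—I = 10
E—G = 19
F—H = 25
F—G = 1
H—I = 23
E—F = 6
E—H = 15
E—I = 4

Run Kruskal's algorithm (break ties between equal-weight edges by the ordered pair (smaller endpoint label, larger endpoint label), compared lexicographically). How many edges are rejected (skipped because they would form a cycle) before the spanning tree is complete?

1

Kruskal: consider edges lightest-first.
F—G (1): add. Components now {E} {F,G} {H} {I}
E—I (4): add. Components now {E,I} {F,G} {H}
E—F (6): add. Components now {E,F,G,I} {H}
G—I (10): skip — G and I already connected.
E—H (15): add. Components now {E,F,G,H,I}
Edges rejected before the tree was complete: 1.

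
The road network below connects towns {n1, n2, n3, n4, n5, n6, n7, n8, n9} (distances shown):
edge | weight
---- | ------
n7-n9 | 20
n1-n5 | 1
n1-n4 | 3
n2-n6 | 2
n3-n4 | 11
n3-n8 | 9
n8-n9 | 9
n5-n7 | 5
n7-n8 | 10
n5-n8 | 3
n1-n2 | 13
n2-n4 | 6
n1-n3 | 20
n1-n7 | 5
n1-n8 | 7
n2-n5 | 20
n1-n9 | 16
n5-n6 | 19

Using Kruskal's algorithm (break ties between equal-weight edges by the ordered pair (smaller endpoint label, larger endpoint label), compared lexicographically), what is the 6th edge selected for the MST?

n2-n4

Sort edges by weight, then run Kruskal:
n1-n5 (1): add — endpoints in different components.
n2-n6 (2): add — endpoints in different components.
n1-n4 (3): add — endpoints in different components.
n5-n8 (3): add — endpoints in different components.
n1-n7 (5): add — endpoints in different components.
n5-n7 (5): skip — n7 and n5 already connected.
n2-n4 (6): add — endpoints in different components.
n1-n8 (7): skip — n8 and n1 already connected.
n3-n8 (9): add — endpoints in different components.
n8-n9 (9): add — endpoints in different components.
The 6th edge added is n2-n4.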